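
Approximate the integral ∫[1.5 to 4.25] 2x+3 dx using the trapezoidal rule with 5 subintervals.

f(x) = 2x+3
a = 1.5, b = 4.25, n = 5
h = (b - a)/n = 0.550000

Trapezoidal rule: (h/2)[f(x₀) + 2f(x₁) + 2f(x₂) + ... + f(xₙ)]

x_0 = 1.5000, f(x_0) = 6.000000, coefficient = 1
x_1 = 2.0500, f(x_1) = 7.100000, coefficient = 2
x_2 = 2.6000, f(x_2) = 8.200000, coefficient = 2
x_3 = 3.1500, f(x_3) = 9.300000, coefficient = 2
x_4 = 3.7000, f(x_4) = 10.400000, coefficient = 2
x_5 = 4.2500, f(x_5) = 11.500000, coefficient = 1

I ≈ (0.550000/2) × 87.500000 = 24.062500
Exact value: 24.062500
Error: 0.000000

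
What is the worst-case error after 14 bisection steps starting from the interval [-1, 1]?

Bisection error bound: |error| ≤ (b-a)/2^n
|error| ≤ (1 - (-1))/2^14 = 2/2^14
|error| ≤ 0.0001220703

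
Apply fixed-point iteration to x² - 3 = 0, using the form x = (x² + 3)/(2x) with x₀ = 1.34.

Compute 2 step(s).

Equation: x² - 3 = 0
Fixed-point form: x = (x² + 3)/(2x)
x₀ = 1.34

x_1 = g(1.340000) = 1.789403
x_2 = g(1.789403) = 1.732970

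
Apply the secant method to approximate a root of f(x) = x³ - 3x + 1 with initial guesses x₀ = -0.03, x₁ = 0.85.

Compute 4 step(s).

f(x) = x³ - 3x + 1
x₀ = -0.03, x₁ = 0.85

Secant formula: x_{n+1} = x_n - f(x_n)(x_n - x_{n-1})/(f(x_n) - f(x_{n-1}))

Iteration 1:
  f(-0.030000) = 1.089973
  f(0.850000) = -0.935875
  x_2 = 0.850000 - (-0.935875)×(0.850000 - (-0.030000))/(-0.935875 - 1.089973)
       = 0.443469
Iteration 2:
  f(0.850000) = -0.935875
  f(0.443469) = -0.243192
  x_3 = 0.443469 - (-0.243192)×(0.443469 - 0.850000)/(-0.243192 - (-0.935875))
       = 0.300741
Iteration 3:
  f(0.443469) = -0.243192
  f(0.300741) = 0.124977
  x_4 = 0.300741 - 0.124977×(0.300741 - 0.443469)/(0.124977 - (-0.243192))
       = 0.349191
Iteration 4:
  f(0.300741) = 0.124977
  f(0.349191) = -0.004994
  x_5 = 0.349191 - (-0.004994)×(0.349191 - 0.300741)/(-0.004994 - 0.124977)
       = 0.347329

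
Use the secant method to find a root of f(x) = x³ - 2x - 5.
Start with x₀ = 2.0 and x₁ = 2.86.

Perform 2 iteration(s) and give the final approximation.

f(x) = x³ - 2x - 5
x₀ = 2.0, x₁ = 2.86

Secant formula: x_{n+1} = x_n - f(x_n)(x_n - x_{n-1})/(f(x_n) - f(x_{n-1}))

Iteration 1:
  f(2.000000) = -1.000000
  f(2.860000) = 12.673656
  x_2 = 2.860000 - 12.673656×(2.860000 - 2.000000)/(12.673656 - (-1.000000))
       = 2.062895
Iteration 2:
  f(2.860000) = 12.673656
  f(2.062895) = -0.347070
  x_3 = 2.062895 - (-0.347070)×(2.062895 - 2.860000)/(-0.347070 - 12.673656)
       = 2.084142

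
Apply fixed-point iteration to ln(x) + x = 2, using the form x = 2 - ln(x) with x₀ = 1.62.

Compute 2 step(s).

Equation: ln(x) + x = 2
Fixed-point form: x = 2 - ln(x)
x₀ = 1.62

x_1 = g(1.620000) = 1.517574
x_2 = g(1.517574) = 1.582887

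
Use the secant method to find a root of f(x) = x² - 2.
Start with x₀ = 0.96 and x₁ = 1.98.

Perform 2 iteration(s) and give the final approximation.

f(x) = x² - 2
x₀ = 0.96, x₁ = 1.98

Secant formula: x_{n+1} = x_n - f(x_n)(x_n - x_{n-1})/(f(x_n) - f(x_{n-1}))

Iteration 1:
  f(0.960000) = -1.078400
  f(1.980000) = 1.920400
  x_2 = 1.980000 - 1.920400×(1.980000 - 0.960000)/(1.920400 - (-1.078400))
       = 1.326803
Iteration 2:
  f(1.980000) = 1.920400
  f(1.326803) = -0.239595
  x_3 = 1.326803 - (-0.239595)×(1.326803 - 1.980000)/(-0.239595 - 1.920400)
       = 1.399258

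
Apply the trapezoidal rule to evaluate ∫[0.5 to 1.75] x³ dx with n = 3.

f(x) = x³
a = 0.5, b = 1.75, n = 3
h = (b - a)/n = 0.416667

Trapezoidal rule: (h/2)[f(x₀) + 2f(x₁) + 2f(x₂) + ... + f(xₙ)]

x_0 = 0.5000, f(x_0) = 0.125000, coefficient = 1
x_1 = 0.9167, f(x_1) = 0.770255, coefficient = 2
x_2 = 1.3333, f(x_2) = 2.370370, coefficient = 2
x_3 = 1.7500, f(x_3) = 5.359375, coefficient = 1

I ≈ (0.416667/2) × 11.765625 = 2.451172
Exact value: 2.329102
Error: 0.122070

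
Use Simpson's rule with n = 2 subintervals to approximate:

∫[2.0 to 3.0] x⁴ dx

f(x) = x⁴
a = 2.0, b = 3.0, n = 2
h = (b - a)/n = 0.500000

Simpson's rule: (h/3)[f(x₀) + 4f(x₁) + 2f(x₂) + ... + f(xₙ)]

x_0 = 2.0000, f(x_0) = 16.000000, coefficient = 1
x_1 = 2.5000, f(x_1) = 39.062500, coefficient = 4
x_2 = 3.0000, f(x_2) = 81.000000, coefficient = 1

I ≈ (0.500000/3) × 253.250000 = 42.208333
Exact value: 42.200000
Error: 0.008333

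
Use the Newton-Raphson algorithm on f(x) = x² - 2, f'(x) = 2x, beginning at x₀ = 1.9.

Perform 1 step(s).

f(x) = x² - 2
f'(x) = 2x
x₀ = 1.9

Newton-Raphson formula: x_{n+1} = x_n - f(x_n)/f'(x_n)

Iteration 1:
  f(1.900000) = 1.610000
  f'(1.900000) = 3.800000
  x_1 = 1.900000 - 1.610000/3.800000 = 1.476316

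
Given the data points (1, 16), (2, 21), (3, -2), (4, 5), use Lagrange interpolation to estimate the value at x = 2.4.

Lagrange interpolation formula:
P(x) = Σ yᵢ × Lᵢ(x)
where Lᵢ(x) = Π_{j≠i} (x - xⱼ)/(xᵢ - xⱼ)

L_0(2.4) = (2.4 - 2)/(1 - 2) × (2.4 - 3)/(1 - 3) × (2.4 - 4)/(1 - 4) = -0.064000
L_1(2.4) = (2.4 - 1)/(2 - 1) × (2.4 - 3)/(2 - 3) × (2.4 - 4)/(2 - 4) = 0.672000
L_2(2.4) = (2.4 - 1)/(3 - 1) × (2.4 - 2)/(3 - 2) × (2.4 - 4)/(3 - 4) = 0.448000
L_3(2.4) = (2.4 - 1)/(4 - 1) × (2.4 - 2)/(4 - 2) × (2.4 - 3)/(4 - 3) = -0.056000

P(2.4) = 16×L_0(2.4) + 21×L_1(2.4) + (-2)×L_2(2.4) + 5×L_3(2.4)
P(2.4) = 11.912000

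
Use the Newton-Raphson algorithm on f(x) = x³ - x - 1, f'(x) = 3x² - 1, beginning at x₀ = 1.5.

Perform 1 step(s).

f(x) = x³ - x - 1
f'(x) = 3x² - 1
x₀ = 1.5

Newton-Raphson formula: x_{n+1} = x_n - f(x_n)/f'(x_n)

Iteration 1:
  f(1.500000) = 0.875000
  f'(1.500000) = 5.750000
  x_1 = 1.500000 - 0.875000/5.750000 = 1.347826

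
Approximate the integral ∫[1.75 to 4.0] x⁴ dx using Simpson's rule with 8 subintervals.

f(x) = x⁴
a = 1.75, b = 4.0, n = 8
h = (b - a)/n = 0.281250

Simpson's rule: (h/3)[f(x₀) + 4f(x₁) + 2f(x₂) + ... + f(xₙ)]

x_0 = 1.7500, f(x_0) = 9.378906, coefficient = 1
x_1 = 2.0312, f(x_1) = 17.023683, coefficient = 4
x_2 = 2.3125, f(x_2) = 28.597427, coefficient = 2
x_3 = 2.5938, f(x_3) = 45.259782, coefficient = 4
x_4 = 2.8750, f(x_4) = 68.320557, coefficient = 2
x_5 = 3.1562, f(x_5) = 99.239732, coefficient = 4
x_6 = 3.4375, f(x_6) = 139.627457, coefficient = 2
x_7 = 3.7188, f(x_7) = 191.244050, coefficient = 4
x_8 = 4.0000, f(x_8) = 256.000000, coefficient = 1

I ≈ (0.281250/3) × 2149.538773 = 201.519260
Exact value: 201.517383
Error: 0.001877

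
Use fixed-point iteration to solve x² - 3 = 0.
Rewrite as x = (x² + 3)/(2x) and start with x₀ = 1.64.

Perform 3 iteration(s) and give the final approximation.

Equation: x² - 3 = 0
Fixed-point form: x = (x² + 3)/(2x)
x₀ = 1.64

x_1 = g(1.640000) = 1.734634
x_2 = g(1.734634) = 1.732053
x_3 = g(1.732053) = 1.732051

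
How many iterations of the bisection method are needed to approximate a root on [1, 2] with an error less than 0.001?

We need (b-a)/2^n ≤ 0.001
(2 - 1)/2^n ≤ 0.001
1/2^n ≤ 0.001
2^n ≥ 1000
n ≥ log₂(1000) = 9.97
n ≥ 10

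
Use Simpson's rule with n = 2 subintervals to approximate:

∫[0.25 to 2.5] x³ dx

f(x) = x³
a = 0.25, b = 2.5, n = 2
h = (b - a)/n = 1.125000

Simpson's rule: (h/3)[f(x₀) + 4f(x₁) + 2f(x₂) + ... + f(xₙ)]

x_0 = 0.2500, f(x_0) = 0.015625, coefficient = 1
x_1 = 1.3750, f(x_1) = 2.599609, coefficient = 4
x_2 = 2.5000, f(x_2) = 15.625000, coefficient = 1

I ≈ (1.125000/3) × 26.039062 = 9.764648
Exact value: 9.764648
Error: 0.000000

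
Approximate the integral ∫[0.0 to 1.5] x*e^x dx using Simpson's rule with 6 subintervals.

f(x) = x*e^x
a = 0.0, b = 1.5, n = 6
h = (b - a)/n = 0.250000

Simpson's rule: (h/3)[f(x₀) + 4f(x₁) + 2f(x₂) + ... + f(xₙ)]

x_0 = 0.0000, f(x_0) = 0.000000, coefficient = 1
x_1 = 0.2500, f(x_1) = 0.321006, coefficient = 4
x_2 = 0.5000, f(x_2) = 0.824361, coefficient = 2
x_3 = 0.7500, f(x_3) = 1.587750, coefficient = 4
x_4 = 1.0000, f(x_4) = 2.718282, coefficient = 2
x_5 = 1.2500, f(x_5) = 4.362929, coefficient = 4
x_6 = 1.5000, f(x_6) = 6.722534, coefficient = 1

I ≈ (0.250000/3) × 38.894559 = 3.241213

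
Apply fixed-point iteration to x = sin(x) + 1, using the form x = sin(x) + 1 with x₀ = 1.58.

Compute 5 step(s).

Equation: x = sin(x) + 1
Fixed-point form: x = sin(x) + 1
x₀ = 1.58

x_1 = g(1.580000) = 1.999958
x_2 = g(1.999958) = 1.909315
x_3 = g(1.909315) = 1.943248
x_4 = g(1.943248) = 1.931438
x_5 = g(1.931438) = 1.935671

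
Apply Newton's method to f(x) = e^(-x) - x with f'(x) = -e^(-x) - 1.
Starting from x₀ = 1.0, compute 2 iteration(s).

f(x) = e^(-x) - x
f'(x) = -e^(-x) - 1
x₀ = 1.0

Newton-Raphson formula: x_{n+1} = x_n - f(x_n)/f'(x_n)

Iteration 1:
  f(1.000000) = -0.632121
  f'(1.000000) = -1.367879
  x_1 = 1.000000 - (-0.632121)/(-1.367879) = 0.537883
Iteration 2:
  f(0.537883) = 0.046100
  f'(0.537883) = -1.583983
  x_2 = 0.537883 - 0.046100/(-1.583983) = 0.566987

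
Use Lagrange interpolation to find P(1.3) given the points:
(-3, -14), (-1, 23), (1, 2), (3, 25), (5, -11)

Lagrange interpolation formula:
P(x) = Σ yᵢ × Lᵢ(x)
where Lᵢ(x) = Π_{j≠i} (x - xⱼ)/(xᵢ - xⱼ)

L_0(1.3) = (1.3 - (-1))/(-3 - (-1)) × (1.3 - 1)/(-3 - 1) × (1.3 - 3)/(-3 - 3) × (1.3 - 5)/(-3 - 5) = 0.011302
L_1(1.3) = (1.3 - (-3))/(-1 - (-3)) × (1.3 - 1)/(-1 - 1) × (1.3 - 3)/(-1 - 3) × (1.3 - 5)/(-1 - 5) = -0.084522
L_2(1.3) = (1.3 - (-3))/(1 - (-3)) × (1.3 - (-1))/(1 - (-1)) × (1.3 - 3)/(1 - 3) × (1.3 - 5)/(1 - 5) = 0.972002
L_3(1.3) = (1.3 - (-3))/(3 - (-3)) × (1.3 - (-1))/(3 - (-1)) × (1.3 - 1)/(3 - 1) × (1.3 - 5)/(3 - 5) = 0.114353
L_4(1.3) = (1.3 - (-3))/(5 - (-3)) × (1.3 - (-1))/(5 - (-1)) × (1.3 - 1)/(5 - 1) × (1.3 - 3)/(5 - 3) = -0.013135

P(1.3) = (-14)×L_0(1.3) + 23×L_1(1.3) + 2×L_2(1.3) + 25×L_3(1.3) + (-11)×L_4(1.3)
P(1.3) = 2.845082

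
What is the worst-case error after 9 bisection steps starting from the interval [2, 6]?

Bisection error bound: |error| ≤ (b-a)/2^n
|error| ≤ (6 - 2)/2^9 = 4/2^9
|error| ≤ 0.0078125000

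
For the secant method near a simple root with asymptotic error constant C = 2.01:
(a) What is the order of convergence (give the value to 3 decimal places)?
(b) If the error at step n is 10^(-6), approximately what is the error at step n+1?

(a) Secant method has superlinear convergence with order φ = (1+√5)/2 ≈ 1.618.
    This means |e_{n+1}| ≈ C|e_n|^1.618.

(b) With |e_n| = 10^(-6) and C = 2.01:
    |e_{n+1}| ≈ 2.01 × (10^(-6))^1.618 = 2.01 × 10^(-9.71)

(a) ≈ 1.618 (golden ratio); (b) |e_{n+1}| ≈ 3.935e-10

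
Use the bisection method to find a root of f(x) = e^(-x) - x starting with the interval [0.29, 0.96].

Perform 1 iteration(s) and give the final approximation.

f(x) = e^(-x) - x
Initial interval: [0.29, 0.96]

Iteration 1:
  c_1 = (0.290000 + 0.960000)/2 = 0.625000
  f(c_1) = f(0.625000) = -0.089739
  f(a) × f(c) < 0, new interval: [0.290000, 0.625000]

After 1 iteration(s), the approximation is c_1 = 0.625000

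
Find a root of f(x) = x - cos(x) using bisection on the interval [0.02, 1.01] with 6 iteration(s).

f(x) = x - cos(x)
Initial interval: [0.02, 1.01]

Iteration 1:
  c_1 = (0.020000 + 1.010000)/2 = 0.515000
  f(c_1) = f(0.515000) = -0.355293
  f(a) × f(c) ≥ 0, new interval: [0.515000, 1.010000]
Iteration 2:
  c_2 = (0.515000 + 1.010000)/2 = 0.762500
  f(c_2) = f(0.762500) = 0.039389
  f(a) × f(c) < 0, new interval: [0.515000, 0.762500]
Iteration 3:
  c_3 = (0.515000 + 0.762500)/2 = 0.638750
  f(c_3) = f(0.638750) = -0.164092
  f(a) × f(c) ≥ 0, new interval: [0.638750, 0.762500]
Iteration 4:
  c_4 = (0.638750 + 0.762500)/2 = 0.700625
  f(c_4) = f(0.700625) = -0.063814
  f(a) × f(c) ≥ 0, new interval: [0.700625, 0.762500]
Iteration 5:
  c_5 = (0.700625 + 0.762500)/2 = 0.731562
  f(c_5) = f(0.731562) = -0.012569
  f(a) × f(c) ≥ 0, new interval: [0.731562, 0.762500]
Iteration 6:
  c_6 = (0.731562 + 0.762500)/2 = 0.747031
  f(c_6) = f(0.747031) = 0.013322
  f(a) × f(c) < 0, new interval: [0.731562, 0.747031]

After 6 iteration(s), the approximation is c_6 = 0.747031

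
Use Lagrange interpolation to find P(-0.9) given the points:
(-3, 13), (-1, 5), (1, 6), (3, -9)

Lagrange interpolation formula:
P(x) = Σ yᵢ × Lᵢ(x)
where Lᵢ(x) = Π_{j≠i} (x - xⱼ)/(xᵢ - xⱼ)

L_0(-0.9) = (-0.9 - (-1))/(-3 - (-1)) × (-0.9 - 1)/(-3 - 1) × (-0.9 - 3)/(-3 - 3) = -0.015437
L_1(-0.9) = (-0.9 - (-3))/(-1 - (-3)) × (-0.9 - 1)/(-1 - 1) × (-0.9 - 3)/(-1 - 3) = 0.972562
L_2(-0.9) = (-0.9 - (-3))/(1 - (-3)) × (-0.9 - (-1))/(1 - (-1)) × (-0.9 - 3)/(1 - 3) = 0.051187
L_3(-0.9) = (-0.9 - (-3))/(3 - (-3)) × (-0.9 - (-1))/(3 - (-1)) × (-0.9 - 1)/(3 - 1) = -0.008312

P(-0.9) = 13×L_0(-0.9) + 5×L_1(-0.9) + 6×L_2(-0.9) + (-9)×L_3(-0.9)
P(-0.9) = 5.044062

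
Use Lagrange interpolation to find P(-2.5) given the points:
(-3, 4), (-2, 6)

Lagrange interpolation formula:
P(x) = Σ yᵢ × Lᵢ(x)
where Lᵢ(x) = Π_{j≠i} (x - xⱼ)/(xᵢ - xⱼ)

L_0(-2.5) = (-2.5 - (-2))/(-3 - (-2)) = 0.500000
L_1(-2.5) = (-2.5 - (-3))/(-2 - (-3)) = 0.500000

P(-2.5) = 4×L_0(-2.5) + 6×L_1(-2.5)
P(-2.5) = 5.000000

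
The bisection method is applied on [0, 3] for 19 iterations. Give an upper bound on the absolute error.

Bisection error bound: |error| ≤ (b-a)/2^n
|error| ≤ (3 - 0)/2^19 = 3/2^19
|error| ≤ 0.0000057220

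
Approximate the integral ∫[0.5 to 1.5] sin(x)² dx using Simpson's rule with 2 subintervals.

f(x) = sin(x)²
a = 0.5, b = 1.5, n = 2
h = (b - a)/n = 0.500000

Simpson's rule: (h/3)[f(x₀) + 4f(x₁) + 2f(x₂) + ... + f(xₙ)]

x_0 = 0.5000, f(x_0) = 0.229849, coefficient = 1
x_1 = 1.0000, f(x_1) = 0.708073, coefficient = 4
x_2 = 1.5000, f(x_2) = 0.994996, coefficient = 1

I ≈ (0.500000/3) × 4.057139 = 0.676190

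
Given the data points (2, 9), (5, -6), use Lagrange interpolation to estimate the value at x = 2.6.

Lagrange interpolation formula:
P(x) = Σ yᵢ × Lᵢ(x)
where Lᵢ(x) = Π_{j≠i} (x - xⱼ)/(xᵢ - xⱼ)

L_0(2.6) = (2.6 - 5)/(2 - 5) = 0.800000
L_1(2.6) = (2.6 - 2)/(5 - 2) = 0.200000

P(2.6) = 9×L_0(2.6) + (-6)×L_1(2.6)
P(2.6) = 6.000000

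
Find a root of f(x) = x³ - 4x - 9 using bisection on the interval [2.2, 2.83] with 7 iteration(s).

f(x) = x³ - 4x - 9
Initial interval: [2.2, 2.83]

Iteration 1:
  c_1 = (2.200000 + 2.830000)/2 = 2.515000
  f(c_1) = f(2.515000) = -3.152059
  f(a) × f(c) ≥ 0, new interval: [2.515000, 2.830000]
Iteration 2:
  c_2 = (2.515000 + 2.830000)/2 = 2.672500
  f(c_2) = f(2.672500) = -0.602320
  f(a) × f(c) ≥ 0, new interval: [2.672500, 2.830000]
Iteration 3:
  c_3 = (2.672500 + 2.830000)/2 = 2.751250
  f(c_3) = f(2.751250) = 0.820247
  f(a) × f(c) < 0, new interval: [2.672500, 2.751250]
Iteration 4:
  c_4 = (2.672500 + 2.751250)/2 = 2.711875
  f(c_4) = f(2.711875) = 0.096350
  f(a) × f(c) < 0, new interval: [2.672500, 2.711875]
Iteration 5:
  c_5 = (2.672500 + 2.711875)/2 = 2.692188
  f(c_5) = f(2.692188) = -0.256115
  f(a) × f(c) ≥ 0, new interval: [2.692188, 2.711875]
Iteration 6:
  c_6 = (2.692188 + 2.711875)/2 = 2.702031
  f(c_6) = f(2.702031) = -0.080668
  f(a) × f(c) ≥ 0, new interval: [2.702031, 2.711875]
Iteration 7:
  c_7 = (2.702031 + 2.711875)/2 = 2.706953
  f(c_7) = f(2.706953) = 0.007644
  f(a) × f(c) < 0, new interval: [2.702031, 2.706953]

After 7 iteration(s), the approximation is c_7 = 2.706953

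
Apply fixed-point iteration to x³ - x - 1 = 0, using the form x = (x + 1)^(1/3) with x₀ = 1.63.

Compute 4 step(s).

Equation: x³ - x - 1 = 0
Fixed-point form: x = (x + 1)^(1/3)
x₀ = 1.63

x_1 = g(1.630000) = 1.380337
x_2 = g(1.380337) = 1.335200
x_3 = g(1.335200) = 1.326706
x_4 = g(1.326706) = 1.325095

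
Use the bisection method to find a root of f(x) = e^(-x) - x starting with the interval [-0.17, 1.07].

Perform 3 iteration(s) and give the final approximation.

f(x) = e^(-x) - x
Initial interval: [-0.17, 1.07]

Iteration 1:
  c_1 = (-0.170000 + 1.070000)/2 = 0.450000
  f(c_1) = f(0.450000) = 0.187628
  f(a) × f(c) ≥ 0, new interval: [0.450000, 1.070000]
Iteration 2:
  c_2 = (0.450000 + 1.070000)/2 = 0.760000
  f(c_2) = f(0.760000) = -0.292334
  f(a) × f(c) < 0, new interval: [0.450000, 0.760000]
Iteration 3:
  c_3 = (0.450000 + 0.760000)/2 = 0.605000
  f(c_3) = f(0.605000) = -0.058926
  f(a) × f(c) < 0, new interval: [0.450000, 0.605000]

After 3 iteration(s), the approximation is c_3 = 0.605000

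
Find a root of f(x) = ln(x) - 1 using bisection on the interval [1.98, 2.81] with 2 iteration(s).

f(x) = ln(x) - 1
Initial interval: [1.98, 2.81]

Iteration 1:
  c_1 = (1.980000 + 2.810000)/2 = 2.395000
  f(c_1) = f(2.395000) = -0.126617
  f(a) × f(c) ≥ 0, new interval: [2.395000, 2.810000]
Iteration 2:
  c_2 = (2.395000 + 2.810000)/2 = 2.602500
  f(c_2) = f(2.602500) = -0.043527
  f(a) × f(c) ≥ 0, new interval: [2.602500, 2.810000]

After 2 iteration(s), the approximation is c_2 = 2.602500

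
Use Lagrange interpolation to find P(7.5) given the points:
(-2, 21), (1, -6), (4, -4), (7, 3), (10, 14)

Lagrange interpolation formula:
P(x) = Σ yᵢ × Lᵢ(x)
where Lᵢ(x) = Π_{j≠i} (x - xⱼ)/(xᵢ - xⱼ)

L_0(7.5) = (7.5 - 1)/(-2 - 1) × (7.5 - 4)/(-2 - 4) × (7.5 - 7)/(-2 - 7) × (7.5 - 10)/(-2 - 10) = -0.014628
L_1(7.5) = (7.5 - (-2))/(1 - (-2)) × (7.5 - 4)/(1 - 4) × (7.5 - 7)/(1 - 7) × (7.5 - 10)/(1 - 10) = 0.085520
L_2(7.5) = (7.5 - (-2))/(4 - (-2)) × (7.5 - 1)/(4 - 1) × (7.5 - 7)/(4 - 7) × (7.5 - 10)/(4 - 10) = -0.238233
L_3(7.5) = (7.5 - (-2))/(7 - (-2)) × (7.5 - 1)/(7 - 1) × (7.5 - 4)/(7 - 4) × (7.5 - 10)/(7 - 10) = 1.111754
L_4(7.5) = (7.5 - (-2))/(10 - (-2)) × (7.5 - 1)/(10 - 1) × (7.5 - 4)/(10 - 4) × (7.5 - 7)/(10 - 7) = 0.055588

P(7.5) = 21×L_0(7.5) + (-6)×L_1(7.5) + (-4)×L_2(7.5) + 3×L_3(7.5) + 14×L_4(7.5)
P(7.5) = 4.246110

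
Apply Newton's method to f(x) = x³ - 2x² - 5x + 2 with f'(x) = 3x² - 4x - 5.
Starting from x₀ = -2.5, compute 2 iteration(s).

f(x) = x³ - 2x² - 5x + 2
f'(x) = 3x² - 4x - 5
x₀ = -2.5

Newton-Raphson formula: x_{n+1} = x_n - f(x_n)/f'(x_n)

Iteration 1:
  f(-2.500000) = -13.625000
  f'(-2.500000) = 23.750000
  x_1 = -2.500000 - (-13.625000)/23.750000 = -1.926316
Iteration 2:
  f(-1.926316) = -2.937772
  f'(-1.926316) = 13.837341
  x_2 = -1.926316 - (-2.937772)/13.837341 = -1.714008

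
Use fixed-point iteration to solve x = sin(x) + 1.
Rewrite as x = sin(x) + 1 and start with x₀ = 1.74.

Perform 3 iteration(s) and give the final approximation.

Equation: x = sin(x) + 1
Fixed-point form: x = sin(x) + 1
x₀ = 1.74

x_1 = g(1.740000) = 1.985719
x_2 = g(1.985719) = 1.915147
x_3 = g(1.915147) = 1.941295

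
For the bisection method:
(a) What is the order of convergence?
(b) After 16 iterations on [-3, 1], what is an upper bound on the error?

(a) Bisection has linear (order 1) convergence; the error is halved each step.

(b) Error bound = (b-a)/2^n = (1 - (-3))/2^{16}
    = 4/2^{16}

(a) 1 (linear); (b) error ≤ 6.10e-05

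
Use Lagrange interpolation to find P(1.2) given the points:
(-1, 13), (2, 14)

Lagrange interpolation formula:
P(x) = Σ yᵢ × Lᵢ(x)
where Lᵢ(x) = Π_{j≠i} (x - xⱼ)/(xᵢ - xⱼ)

L_0(1.2) = (1.2 - 2)/(-1 - 2) = 0.266667
L_1(1.2) = (1.2 - (-1))/(2 - (-1)) = 0.733333

P(1.2) = 13×L_0(1.2) + 14×L_1(1.2)
P(1.2) = 13.733333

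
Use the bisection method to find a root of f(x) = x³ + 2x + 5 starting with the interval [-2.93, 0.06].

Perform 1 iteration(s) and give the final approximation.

f(x) = x³ + 2x + 5
Initial interval: [-2.93, 0.06]

Iteration 1:
  c_1 = (-2.930000 + 0.060000)/2 = -1.435000
  f(c_1) = f(-1.435000) = -0.824988
  f(a) × f(c) ≥ 0, new interval: [-1.435000, 0.060000]

After 1 iteration(s), the approximation is c_1 = -1.435000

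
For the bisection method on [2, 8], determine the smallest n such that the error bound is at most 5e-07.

We need (b-a)/2^n ≤ 5e-07
(8 - 2)/2^n ≤ 5e-07
6/2^n ≤ 5e-07
2^n ≥ 12000000
n ≥ log₂(12000000) = 23.52
n ≥ 24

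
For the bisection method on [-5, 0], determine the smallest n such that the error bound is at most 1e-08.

We need (b-a)/2^n ≤ 1e-08
(0 - (-5))/2^n ≤ 1e-08
5/2^n ≤ 1e-08
2^n ≥ 500000000
n ≥ log₂(500000000) = 28.90
n ≥ 29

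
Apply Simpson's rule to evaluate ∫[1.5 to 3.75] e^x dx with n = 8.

f(x) = e^x
a = 1.5, b = 3.75, n = 8
h = (b - a)/n = 0.281250

Simpson's rule: (h/3)[f(x₀) + 4f(x₁) + 2f(x₂) + ... + f(xₙ)]

x_0 = 1.5000, f(x_0) = 4.481689, coefficient = 1
x_1 = 1.7812, f(x_1) = 5.937273, coefficient = 4
x_2 = 2.0625, f(x_2) = 7.865609, coefficient = 2
x_3 = 2.3438, f(x_3) = 10.420239, coefficient = 4
x_4 = 2.6250, f(x_4) = 13.804574, coefficient = 2
x_5 = 2.9062, f(x_5) = 18.288089, coefficient = 4
x_6 = 3.1875, f(x_6) = 24.227782, coefficient = 2
x_7 = 3.4688, f(x_7) = 32.096597, coefficient = 4
x_8 = 3.7500, f(x_8) = 42.521082, coefficient = 1

I ≈ (0.281250/3) × 405.767497 = 38.040703
Exact value: 38.039393
Error: 0.001310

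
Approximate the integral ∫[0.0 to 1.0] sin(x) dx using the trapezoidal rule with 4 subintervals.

f(x) = sin(x)
a = 0.0, b = 1.0, n = 4
h = (b - a)/n = 0.250000

Trapezoidal rule: (h/2)[f(x₀) + 2f(x₁) + 2f(x₂) + ... + f(xₙ)]

x_0 = 0.0000, f(x_0) = 0.000000, coefficient = 1
x_1 = 0.2500, f(x_1) = 0.247404, coefficient = 2
x_2 = 0.5000, f(x_2) = 0.479426, coefficient = 2
x_3 = 0.7500, f(x_3) = 0.681639, coefficient = 2
x_4 = 1.0000, f(x_4) = 0.841471, coefficient = 1

I ≈ (0.250000/2) × 3.658408 = 0.457301
Exact value: 0.459698
Error: 0.002397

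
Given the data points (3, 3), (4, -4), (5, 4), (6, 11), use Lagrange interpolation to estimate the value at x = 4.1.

Lagrange interpolation formula:
P(x) = Σ yᵢ × Lᵢ(x)
where Lᵢ(x) = Π_{j≠i} (x - xⱼ)/(xᵢ - xⱼ)

L_0(4.1) = (4.1 - 4)/(3 - 4) × (4.1 - 5)/(3 - 5) × (4.1 - 6)/(3 - 6) = -0.028500
L_1(4.1) = (4.1 - 3)/(4 - 3) × (4.1 - 5)/(4 - 5) × (4.1 - 6)/(4 - 6) = 0.940500
L_2(4.1) = (4.1 - 3)/(5 - 3) × (4.1 - 4)/(5 - 4) × (4.1 - 6)/(5 - 6) = 0.104500
L_3(4.1) = (4.1 - 3)/(6 - 3) × (4.1 - 4)/(6 - 4) × (4.1 - 5)/(6 - 5) = -0.016500

P(4.1) = 3×L_0(4.1) + (-4)×L_1(4.1) + 4×L_2(4.1) + 11×L_3(4.1)
P(4.1) = -3.611000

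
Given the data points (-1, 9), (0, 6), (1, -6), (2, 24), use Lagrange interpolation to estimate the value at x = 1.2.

Lagrange interpolation formula:
P(x) = Σ yᵢ × Lᵢ(x)
where Lᵢ(x) = Π_{j≠i} (x - xⱼ)/(xᵢ - xⱼ)

L_0(1.2) = (1.2 - 0)/(-1 - 0) × (1.2 - 1)/(-1 - 1) × (1.2 - 2)/(-1 - 2) = 0.032000
L_1(1.2) = (1.2 - (-1))/(0 - (-1)) × (1.2 - 1)/(0 - 1) × (1.2 - 2)/(0 - 2) = -0.176000
L_2(1.2) = (1.2 - (-1))/(1 - (-1)) × (1.2 - 0)/(1 - 0) × (1.2 - 2)/(1 - 2) = 1.056000
L_3(1.2) = (1.2 - (-1))/(2 - (-1)) × (1.2 - 0)/(2 - 0) × (1.2 - 1)/(2 - 1) = 0.088000

P(1.2) = 9×L_0(1.2) + 6×L_1(1.2) + (-6)×L_2(1.2) + 24×L_3(1.2)
P(1.2) = -4.992000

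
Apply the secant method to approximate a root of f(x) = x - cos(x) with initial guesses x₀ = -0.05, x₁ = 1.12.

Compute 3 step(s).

f(x) = x - cos(x)
x₀ = -0.05, x₁ = 1.12

Secant formula: x_{n+1} = x_n - f(x_n)(x_n - x_{n-1})/(f(x_n) - f(x_{n-1}))

Iteration 1:
  f(-0.050000) = -1.048750
  f(1.120000) = 0.684318
  x_2 = 1.120000 - 0.684318×(1.120000 - (-0.050000))/(0.684318 - (-1.048750))
       = 0.658015
Iteration 2:
  f(1.120000) = 0.684318
  f(0.658015) = -0.133193
  x_3 = 0.658015 - (-0.133193)×(0.658015 - 1.120000)/(-0.133193 - 0.684318)
       = 0.733284
Iteration 3:
  f(0.658015) = -0.133193
  f(0.733284) = -0.009697
  x_4 = 0.733284 - (-0.009697)×(0.733284 - 0.658015)/(-0.009697 - (-0.133193))
       = 0.739194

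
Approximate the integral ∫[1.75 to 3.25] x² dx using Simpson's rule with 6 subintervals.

f(x) = x²
a = 1.75, b = 3.25, n = 6
h = (b - a)/n = 0.250000

Simpson's rule: (h/3)[f(x₀) + 4f(x₁) + 2f(x₂) + ... + f(xₙ)]

x_0 = 1.7500, f(x_0) = 3.062500, coefficient = 1
x_1 = 2.0000, f(x_1) = 4.000000, coefficient = 4
x_2 = 2.2500, f(x_2) = 5.062500, coefficient = 2
x_3 = 2.5000, f(x_3) = 6.250000, coefficient = 4
x_4 = 2.7500, f(x_4) = 7.562500, coefficient = 2
x_5 = 3.0000, f(x_5) = 9.000000, coefficient = 4
x_6 = 3.2500, f(x_6) = 10.562500, coefficient = 1

I ≈ (0.250000/3) × 115.875000 = 9.656250
Exact value: 9.656250
Error: 0.000000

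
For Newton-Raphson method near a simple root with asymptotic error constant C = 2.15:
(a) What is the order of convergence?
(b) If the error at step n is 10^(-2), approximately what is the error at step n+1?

(a) Newton-Raphson has quadratic (order 2) convergence near simple roots.
    This means |e_{n+1}| ≈ C|e_n|².

(b) With |e_n| = 10^(-2) and C = 2.15:
    |e_{n+1}| ≈ 2.15 × (10^(-2))² = 2.15 × 10^(-4)

(a) 2 (quadratic); (b) |e_{n+1}| ≈ 2.150e-04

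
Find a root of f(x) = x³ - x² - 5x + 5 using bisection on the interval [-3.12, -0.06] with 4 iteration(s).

f(x) = x³ - x² - 5x + 5
Initial interval: [-3.12, -0.06]

Iteration 1:
  c_1 = (-3.120000 + (-0.060000))/2 = -1.590000
  f(c_1) = f(-1.590000) = 6.402221
  f(a) × f(c) < 0, new interval: [-3.120000, -1.590000]
Iteration 2:
  c_2 = (-3.120000 + (-1.590000))/2 = -2.355000
  f(c_2) = f(-2.355000) = -1.831914
  f(a) × f(c) ≥ 0, new interval: [-2.355000, -1.590000]
Iteration 3:
  c_3 = (-2.355000 + (-1.590000))/2 = -1.972500
  f(c_3) = f(-1.972500) = 3.297227
  f(a) × f(c) < 0, new interval: [-2.355000, -1.972500]
Iteration 4:
  c_4 = (-2.355000 + (-1.972500))/2 = -2.163750
  f(c_4) = f(-2.163750) = 1.006661
  f(a) × f(c) < 0, new interval: [-2.355000, -2.163750]

After 4 iteration(s), the approximation is c_4 = -2.163750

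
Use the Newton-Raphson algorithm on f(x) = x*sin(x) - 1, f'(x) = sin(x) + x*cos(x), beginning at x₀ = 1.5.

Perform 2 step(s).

f(x) = x*sin(x) - 1
f'(x) = sin(x) + x*cos(x)
x₀ = 1.5

Newton-Raphson formula: x_{n+1} = x_n - f(x_n)/f'(x_n)

Iteration 1:
  f(1.500000) = 0.496242
  f'(1.500000) = 1.103601
  x_1 = 1.500000 - 0.496242/1.103601 = 1.050342
Iteration 2:
  f(1.050342) = -0.088730
  f'(1.050342) = 1.389902
  x_2 = 1.050342 - (-0.088730)/1.389902 = 1.114181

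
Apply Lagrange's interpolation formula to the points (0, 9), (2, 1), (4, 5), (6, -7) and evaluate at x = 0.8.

Lagrange interpolation formula:
P(x) = Σ yᵢ × Lᵢ(x)
where Lᵢ(x) = Π_{j≠i} (x - xⱼ)/(xᵢ - xⱼ)

L_0(0.8) = (0.8 - 2)/(0 - 2) × (0.8 - 4)/(0 - 4) × (0.8 - 6)/(0 - 6) = 0.416000
L_1(0.8) = (0.8 - 0)/(2 - 0) × (0.8 - 4)/(2 - 4) × (0.8 - 6)/(2 - 6) = 0.832000
L_2(0.8) = (0.8 - 0)/(4 - 0) × (0.8 - 2)/(4 - 2) × (0.8 - 6)/(4 - 6) = -0.312000
L_3(0.8) = (0.8 - 0)/(6 - 0) × (0.8 - 2)/(6 - 2) × (0.8 - 4)/(6 - 4) = 0.064000

P(0.8) = 9×L_0(0.8) + 1×L_1(0.8) + 5×L_2(0.8) + (-7)×L_3(0.8)
P(0.8) = 2.568000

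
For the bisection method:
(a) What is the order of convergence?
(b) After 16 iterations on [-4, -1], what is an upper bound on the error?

(a) Bisection has linear (order 1) convergence; the error is halved each step.

(b) Error bound = (b-a)/2^n = (-1 - (-4))/2^{16}
    = 3/2^{16}

(a) 1 (linear); (b) error ≤ 4.58e-05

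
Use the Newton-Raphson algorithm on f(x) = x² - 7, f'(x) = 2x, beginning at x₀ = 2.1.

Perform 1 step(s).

f(x) = x² - 7
f'(x) = 2x
x₀ = 2.1

Newton-Raphson formula: x_{n+1} = x_n - f(x_n)/f'(x_n)

Iteration 1:
  f(2.100000) = -2.590000
  f'(2.100000) = 4.200000
  x_1 = 2.100000 - (-2.590000)/4.200000 = 2.716667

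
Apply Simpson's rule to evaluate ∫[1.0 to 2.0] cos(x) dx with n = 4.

f(x) = cos(x)
a = 1.0, b = 2.0, n = 4
h = (b - a)/n = 0.250000

Simpson's rule: (h/3)[f(x₀) + 4f(x₁) + 2f(x₂) + ... + f(xₙ)]

x_0 = 1.0000, f(x_0) = 0.540302, coefficient = 1
x_1 = 1.2500, f(x_1) = 0.315322, coefficient = 4
x_2 = 1.5000, f(x_2) = 0.070737, coefficient = 2
x_3 = 1.7500, f(x_3) = -0.178246, coefficient = 4
x_4 = 2.0000, f(x_4) = -0.416147, coefficient = 1

I ≈ (0.250000/3) × 0.813935 = 0.067828
Exact value: 0.067826
Error: 0.000001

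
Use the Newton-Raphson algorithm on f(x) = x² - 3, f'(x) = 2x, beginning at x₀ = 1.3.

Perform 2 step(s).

f(x) = x² - 3
f'(x) = 2x
x₀ = 1.3

Newton-Raphson formula: x_{n+1} = x_n - f(x_n)/f'(x_n)

Iteration 1:
  f(1.300000) = -1.310000
  f'(1.300000) = 2.600000
  x_1 = 1.300000 - (-1.310000)/2.600000 = 1.803846
Iteration 2:
  f(1.803846) = 0.253861
  f'(1.803846) = 3.607692
  x_2 = 1.803846 - 0.253861/3.607692 = 1.733480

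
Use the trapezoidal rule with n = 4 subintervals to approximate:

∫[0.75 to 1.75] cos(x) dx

f(x) = cos(x)
a = 0.75, b = 1.75, n = 4
h = (b - a)/n = 0.250000

Trapezoidal rule: (h/2)[f(x₀) + 2f(x₁) + 2f(x₂) + ... + f(xₙ)]

x_0 = 0.7500, f(x_0) = 0.731689, coefficient = 1
x_1 = 1.0000, f(x_1) = 0.540302, coefficient = 2
x_2 = 1.2500, f(x_2) = 0.315322, coefficient = 2
x_3 = 1.5000, f(x_3) = 0.070737, coefficient = 2
x_4 = 1.7500, f(x_4) = -0.178246, coefficient = 1

I ≈ (0.250000/2) × 2.406167 = 0.300771
Exact value: 0.302347
Error: 0.001576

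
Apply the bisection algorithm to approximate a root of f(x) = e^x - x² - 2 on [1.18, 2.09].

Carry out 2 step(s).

f(x) = e^x - x² - 2
Initial interval: [1.18, 2.09]

Iteration 1:
  c_1 = (1.180000 + 2.090000)/2 = 1.635000
  f(c_1) = f(1.635000) = 0.456233
  f(a) × f(c) < 0, new interval: [1.180000, 1.635000]
Iteration 2:
  c_2 = (1.180000 + 1.635000)/2 = 1.407500
  f(c_2) = f(1.407500) = 0.104672
  f(a) × f(c) < 0, new interval: [1.180000, 1.407500]

After 2 iteration(s), the approximation is c_2 = 1.407500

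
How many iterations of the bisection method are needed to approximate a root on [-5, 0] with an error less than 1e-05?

We need (b-a)/2^n ≤ 1e-05
(0 - (-5))/2^n ≤ 1e-05
5/2^n ≤ 1e-05
2^n ≥ 500000
n ≥ log₂(500000) = 18.93
n ≥ 19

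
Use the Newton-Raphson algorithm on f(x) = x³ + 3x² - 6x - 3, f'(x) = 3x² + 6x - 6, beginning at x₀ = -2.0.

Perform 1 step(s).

f(x) = x³ + 3x² - 6x - 3
f'(x) = 3x² + 6x - 6
x₀ = -2.0

Newton-Raphson formula: x_{n+1} = x_n - f(x_n)/f'(x_n)

Iteration 1:
  f(-2.000000) = 13.000000
  f'(-2.000000) = -6.000000
  x_1 = -2.000000 - 13.000000/(-6.000000) = 0.166667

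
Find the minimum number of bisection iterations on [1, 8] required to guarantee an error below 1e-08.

We need (b-a)/2^n ≤ 1e-08
(8 - 1)/2^n ≤ 1e-08
7/2^n ≤ 1e-08
2^n ≥ 700000000
n ≥ log₂(700000000) = 29.38
n ≥ 30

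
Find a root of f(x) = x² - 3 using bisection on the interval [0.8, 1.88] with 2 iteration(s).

f(x) = x² - 3
Initial interval: [0.8, 1.88]

Iteration 1:
  c_1 = (0.800000 + 1.880000)/2 = 1.340000
  f(c_1) = f(1.340000) = -1.204400
  f(a) × f(c) ≥ 0, new interval: [1.340000, 1.880000]
Iteration 2:
  c_2 = (1.340000 + 1.880000)/2 = 1.610000
  f(c_2) = f(1.610000) = -0.407900
  f(a) × f(c) ≥ 0, new interval: [1.610000, 1.880000]

After 2 iteration(s), the approximation is c_2 = 1.610000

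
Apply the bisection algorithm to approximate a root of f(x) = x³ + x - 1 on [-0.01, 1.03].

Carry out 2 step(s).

f(x) = x³ + x - 1
Initial interval: [-0.01, 1.03]

Iteration 1:
  c_1 = (-0.010000 + 1.030000)/2 = 0.510000
  f(c_1) = f(0.510000) = -0.357349
  f(a) × f(c) ≥ 0, new interval: [0.510000, 1.030000]
Iteration 2:
  c_2 = (0.510000 + 1.030000)/2 = 0.770000
  f(c_2) = f(0.770000) = 0.226533
  f(a) × f(c) < 0, new interval: [0.510000, 0.770000]

After 2 iteration(s), the approximation is c_2 = 0.770000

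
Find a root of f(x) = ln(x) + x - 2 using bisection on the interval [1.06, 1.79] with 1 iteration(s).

f(x) = ln(x) + x - 2
Initial interval: [1.06, 1.79]

Iteration 1:
  c_1 = (1.060000 + 1.790000)/2 = 1.425000
  f(c_1) = f(1.425000) = -0.220828
  f(a) × f(c) ≥ 0, new interval: [1.425000, 1.790000]

After 1 iteration(s), the approximation is c_1 = 1.425000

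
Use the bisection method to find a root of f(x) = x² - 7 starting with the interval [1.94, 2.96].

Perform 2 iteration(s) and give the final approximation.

f(x) = x² - 7
Initial interval: [1.94, 2.96]

Iteration 1:
  c_1 = (1.940000 + 2.960000)/2 = 2.450000
  f(c_1) = f(2.450000) = -0.997500
  f(a) × f(c) ≥ 0, new interval: [2.450000, 2.960000]
Iteration 2:
  c_2 = (2.450000 + 2.960000)/2 = 2.705000
  f(c_2) = f(2.705000) = 0.317025
  f(a) × f(c) < 0, new interval: [2.450000, 2.705000]

After 2 iteration(s), the approximation is c_2 = 2.705000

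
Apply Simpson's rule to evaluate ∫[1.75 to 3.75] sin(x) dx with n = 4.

f(x) = sin(x)
a = 1.75, b = 3.75, n = 4
h = (b - a)/n = 0.500000

Simpson's rule: (h/3)[f(x₀) + 4f(x₁) + 2f(x₂) + ... + f(xₙ)]

x_0 = 1.7500, f(x_0) = 0.983986, coefficient = 1
x_1 = 2.2500, f(x_1) = 0.778073, coefficient = 4
x_2 = 2.7500, f(x_2) = 0.381661, coefficient = 2
x_3 = 3.2500, f(x_3) = -0.108195, coefficient = 4
x_4 = 3.7500, f(x_4) = -0.571561, coefficient = 1

I ≈ (0.500000/3) × 3.855259 = 0.642543
Exact value: 0.642313
Error: 0.000230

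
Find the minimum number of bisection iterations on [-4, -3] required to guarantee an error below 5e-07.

We need (b-a)/2^n ≤ 5e-07
(-3 - (-4))/2^n ≤ 5e-07
1/2^n ≤ 5e-07
2^n ≥ 2000000
n ≥ log₂(2000000) = 20.93
n ≥ 21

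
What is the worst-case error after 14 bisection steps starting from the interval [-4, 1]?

Bisection error bound: |error| ≤ (b-a)/2^n
|error| ≤ (1 - (-4))/2^14 = 5/2^14
|error| ≤ 0.0003051758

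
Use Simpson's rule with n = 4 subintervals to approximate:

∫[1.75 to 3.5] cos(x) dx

f(x) = cos(x)
a = 1.75, b = 3.5, n = 4
h = (b - a)/n = 0.437500

Simpson's rule: (h/3)[f(x₀) + 4f(x₁) + 2f(x₂) + ... + f(xₙ)]

x_0 = 1.7500, f(x_0) = -0.178246, coefficient = 1
x_1 = 2.1875, f(x_1) = -0.578349, coefficient = 4
x_2 = 2.6250, f(x_2) = -0.869507, coefficient = 2
x_3 = 3.0625, f(x_3) = -0.996874, coefficient = 4
x_4 = 3.5000, f(x_4) = -0.936457, coefficient = 1

I ≈ (0.437500/3) × -9.154609 = -1.335047
Exact value: -1.334769
Error: 0.000278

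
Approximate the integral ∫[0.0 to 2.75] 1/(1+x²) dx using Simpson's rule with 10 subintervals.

f(x) = 1/(1+x²)
a = 0.0, b = 2.75, n = 10
h = (b - a)/n = 0.275000

Simpson's rule: (h/3)[f(x₀) + 4f(x₁) + 2f(x₂) + ... + f(xₙ)]

x_0 = 0.0000, f(x_0) = 1.000000, coefficient = 1
x_1 = 0.2750, f(x_1) = 0.929692, coefficient = 4
x_2 = 0.5500, f(x_2) = 0.767754, coefficient = 2
x_3 = 0.8250, f(x_3) = 0.595017, coefficient = 4
x_4 = 1.1000, f(x_4) = 0.452489, coefficient = 2
x_5 = 1.3750, f(x_5) = 0.345946, coefficient = 4
x_6 = 1.6500, f(x_6) = 0.268637, coefficient = 2
x_7 = 1.9250, f(x_7) = 0.212512, coefficient = 4
x_8 = 2.2000, f(x_8) = 0.171233, coefficient = 2
x_9 = 2.4750, f(x_9) = 0.140339, coefficient = 4
x_10 = 2.7500, f(x_10) = 0.116788, coefficient = 1

I ≈ (0.275000/3) × 13.331033 = 1.222011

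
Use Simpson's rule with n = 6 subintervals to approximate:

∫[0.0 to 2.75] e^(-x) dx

f(x) = e^(-x)
a = 0.0, b = 2.75, n = 6
h = (b - a)/n = 0.458333

Simpson's rule: (h/3)[f(x₀) + 4f(x₁) + 2f(x₂) + ... + f(xₙ)]

x_0 = 0.0000, f(x_0) = 1.000000, coefficient = 1
x_1 = 0.4583, f(x_1) = 0.632337, coefficient = 4
x_2 = 0.9167, f(x_2) = 0.399850, coefficient = 2
x_3 = 1.3750, f(x_3) = 0.252840, coefficient = 4
x_4 = 1.8333, f(x_4) = 0.159880, coefficient = 2
x_5 = 2.2917, f(x_5) = 0.101098, coefficient = 4
x_6 = 2.7500, f(x_6) = 0.063928, coefficient = 1

I ≈ (0.458333/3) × 6.128483 = 0.936296
Exact value: 0.936072
Error: 0.000224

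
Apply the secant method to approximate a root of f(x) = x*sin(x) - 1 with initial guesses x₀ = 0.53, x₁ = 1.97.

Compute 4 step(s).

f(x) = x*sin(x) - 1
x₀ = 0.53, x₁ = 1.97

Secant formula: x_{n+1} = x_n - f(x_n)(x_n - x_{n-1})/(f(x_n) - f(x_{n-1}))

Iteration 1:
  f(0.530000) = -0.732067
  f(1.970000) = 0.815100
  x_2 = 1.970000 - 0.815100×(1.970000 - 0.530000)/(0.815100 - (-0.732067))
       = 1.211359
Iteration 2:
  f(1.970000) = 0.815100
  f(1.211359) = 0.133947
  x_3 = 1.211359 - 0.133947×(1.211359 - 1.970000)/(0.133947 - 0.815100)
       = 1.062174
Iteration 3:
  f(1.211359) = 0.133947
  f(1.062174) = -0.072280
  x_4 = 1.062174 - (-0.072280)×(1.062174 - 1.211359)/(-0.072280 - 0.133947)
       = 1.114461
Iteration 4:
  f(1.062174) = -0.072280
  f(1.114461) = 0.000423
  x_5 = 1.114461 - 0.000423×(1.114461 - 1.062174)/(0.000423 - (-0.072280))
       = 1.114158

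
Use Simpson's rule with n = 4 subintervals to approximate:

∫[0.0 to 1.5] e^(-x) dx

f(x) = e^(-x)
a = 0.0, b = 1.5, n = 4
h = (b - a)/n = 0.375000

Simpson's rule: (h/3)[f(x₀) + 4f(x₁) + 2f(x₂) + ... + f(xₙ)]

x_0 = 0.0000, f(x_0) = 1.000000, coefficient = 1
x_1 = 0.3750, f(x_1) = 0.687289, coefficient = 4
x_2 = 0.7500, f(x_2) = 0.472367, coefficient = 2
x_3 = 1.1250, f(x_3) = 0.324652, coefficient = 4
x_4 = 1.5000, f(x_4) = 0.223130, coefficient = 1

I ≈ (0.375000/3) × 6.215630 = 0.776954
Exact value: 0.776870
Error: 0.000084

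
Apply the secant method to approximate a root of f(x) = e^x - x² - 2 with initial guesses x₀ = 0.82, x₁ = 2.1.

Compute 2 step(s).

f(x) = e^x - x² - 2
x₀ = 0.82, x₁ = 2.1

Secant formula: x_{n+1} = x_n - f(x_n)(x_n - x_{n-1})/(f(x_n) - f(x_{n-1}))

Iteration 1:
  f(0.820000) = -0.401900
  f(2.100000) = 1.756170
  x_2 = 2.100000 - 1.756170×(2.100000 - 0.820000)/(1.756170 - (-0.401900))
       = 1.058376
Iteration 2:
  f(2.100000) = 1.756170
  f(1.058376) = -0.238472
  x_3 = 1.058376 - (-0.238472)×(1.058376 - 2.100000)/(-0.238472 - 1.756170)
       = 1.182909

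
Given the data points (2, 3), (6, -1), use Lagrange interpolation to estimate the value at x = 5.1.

Lagrange interpolation formula:
P(x) = Σ yᵢ × Lᵢ(x)
where Lᵢ(x) = Π_{j≠i} (x - xⱼ)/(xᵢ - xⱼ)

L_0(5.1) = (5.1 - 6)/(2 - 6) = 0.225000
L_1(5.1) = (5.1 - 2)/(6 - 2) = 0.775000

P(5.1) = 3×L_0(5.1) + (-1)×L_1(5.1)
P(5.1) = -0.100000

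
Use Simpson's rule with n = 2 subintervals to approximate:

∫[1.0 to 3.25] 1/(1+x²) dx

f(x) = 1/(1+x²)
a = 1.0, b = 3.25, n = 2
h = (b - a)/n = 1.125000

Simpson's rule: (h/3)[f(x₀) + 4f(x₁) + 2f(x₂) + ... + f(xₙ)]

x_0 = 1.0000, f(x_0) = 0.500000, coefficient = 1
x_1 = 2.1250, f(x_1) = 0.181303, coefficient = 4
x_2 = 3.2500, f(x_2) = 0.086486, coefficient = 1

I ≈ (1.125000/3) × 1.311699 = 0.491887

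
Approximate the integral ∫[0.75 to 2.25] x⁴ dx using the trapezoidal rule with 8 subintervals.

f(x) = x⁴
a = 0.75, b = 2.25, n = 8
h = (b - a)/n = 0.187500

Trapezoidal rule: (h/2)[f(x₀) + 2f(x₁) + 2f(x₂) + ... + f(xₙ)]

x_0 = 0.7500, f(x_0) = 0.316406, coefficient = 1
x_1 = 0.9375, f(x_1) = 0.772476, coefficient = 2
x_2 = 1.1250, f(x_2) = 1.601807, coefficient = 2
x_3 = 1.3125, f(x_3) = 2.967545, coefficient = 2
x_4 = 1.5000, f(x_4) = 5.062500, coefficient = 2
x_5 = 1.6875, f(x_5) = 8.109146, coefficient = 2
x_6 = 1.8750, f(x_6) = 12.359619, coefficient = 2
x_7 = 2.0625, f(x_7) = 18.095718, coefficient = 2
x_8 = 2.2500, f(x_8) = 25.628906, coefficient = 1

I ≈ (0.187500/2) × 123.882935 = 11.614025
Exact value: 11.485547
Error: 0.128478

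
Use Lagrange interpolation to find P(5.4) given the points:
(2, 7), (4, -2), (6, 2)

Lagrange interpolation formula:
P(x) = Σ yᵢ × Lᵢ(x)
where Lᵢ(x) = Π_{j≠i} (x - xⱼ)/(xᵢ - xⱼ)

L_0(5.4) = (5.4 - 4)/(2 - 4) × (5.4 - 6)/(2 - 6) = -0.105000
L_1(5.4) = (5.4 - 2)/(4 - 2) × (5.4 - 6)/(4 - 6) = 0.510000
L_2(5.4) = (5.4 - 2)/(6 - 2) × (5.4 - 4)/(6 - 4) = 0.595000

P(5.4) = 7×L_0(5.4) + (-2)×L_1(5.4) + 2×L_2(5.4)
P(5.4) = -0.565000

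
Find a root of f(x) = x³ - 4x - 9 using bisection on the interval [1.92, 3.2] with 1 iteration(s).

f(x) = x³ - 4x - 9
Initial interval: [1.92, 3.2]

Iteration 1:
  c_1 = (1.920000 + 3.200000)/2 = 2.560000
  f(c_1) = f(2.560000) = -2.462784
  f(a) × f(c) ≥ 0, new interval: [2.560000, 3.200000]

After 1 iteration(s), the approximation is c_1 = 2.560000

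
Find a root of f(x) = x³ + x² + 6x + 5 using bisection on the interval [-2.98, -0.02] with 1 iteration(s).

f(x) = x³ + x² + 6x + 5
Initial interval: [-2.98, -0.02]

Iteration 1:
  c_1 = (-2.980000 + (-0.020000))/2 = -1.500000
  f(c_1) = f(-1.500000) = -5.125000
  f(a) × f(c) ≥ 0, new interval: [-1.500000, -0.020000]

After 1 iteration(s), the approximation is c_1 = -1.500000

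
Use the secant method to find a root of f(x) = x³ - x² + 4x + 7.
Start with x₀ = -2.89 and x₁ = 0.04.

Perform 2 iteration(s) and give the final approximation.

f(x) = x³ - x² + 4x + 7
x₀ = -2.89, x₁ = 0.04

Secant formula: x_{n+1} = x_n - f(x_n)(x_n - x_{n-1})/(f(x_n) - f(x_{n-1}))

Iteration 1:
  f(-2.890000) = -37.049669
  f(0.040000) = 7.158464
  x_2 = 0.040000 - 7.158464×(0.040000 - (-2.890000))/(7.158464 - (-37.049669))
       = -0.434444
Iteration 2:
  f(0.040000) = 7.158464
  f(-0.434444) = 4.991483
  x_3 = -0.434444 - 4.991483×(-0.434444 - 0.040000)/(4.991483 - 7.158464)
       = -1.527292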